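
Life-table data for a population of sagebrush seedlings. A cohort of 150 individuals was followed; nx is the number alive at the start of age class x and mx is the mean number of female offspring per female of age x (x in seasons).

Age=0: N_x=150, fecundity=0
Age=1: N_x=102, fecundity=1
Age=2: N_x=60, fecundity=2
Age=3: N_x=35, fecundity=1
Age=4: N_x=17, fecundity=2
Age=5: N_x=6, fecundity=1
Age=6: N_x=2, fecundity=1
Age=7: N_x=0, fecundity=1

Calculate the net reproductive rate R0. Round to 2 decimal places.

1.99

lx = nx/n0 = nx/150: 1, 0.68, 0.4, 0.23333…, 0.11333…, 0.04, 0.01333…, 0
lx·mx by age: 0, 0.68, 0.8, 0.233333…, 0.226667…, 0.04, 0.013333…, 0
R0 = Σ lx·mx = 1.993333… → 1.99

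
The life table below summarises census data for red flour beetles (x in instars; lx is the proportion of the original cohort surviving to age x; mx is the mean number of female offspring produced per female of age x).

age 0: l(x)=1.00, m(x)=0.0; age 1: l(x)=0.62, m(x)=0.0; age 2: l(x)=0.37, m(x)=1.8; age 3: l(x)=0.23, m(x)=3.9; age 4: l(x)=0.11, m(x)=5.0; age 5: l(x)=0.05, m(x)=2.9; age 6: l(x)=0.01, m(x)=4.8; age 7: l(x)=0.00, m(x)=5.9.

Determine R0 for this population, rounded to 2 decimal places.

lx·mx by age: 0, 0, 0.666, 0.897, 0.55, 0.145, 0.048, 0
R0 = Σ lx·mx = 2.306 → 2.31

2.31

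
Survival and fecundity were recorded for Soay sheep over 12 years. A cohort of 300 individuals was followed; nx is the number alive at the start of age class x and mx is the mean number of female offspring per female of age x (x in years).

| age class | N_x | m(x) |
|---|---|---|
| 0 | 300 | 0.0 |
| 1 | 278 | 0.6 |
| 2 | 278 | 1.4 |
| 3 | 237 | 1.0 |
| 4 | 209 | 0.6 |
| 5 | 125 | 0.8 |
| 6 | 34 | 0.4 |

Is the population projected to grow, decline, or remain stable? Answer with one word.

lx = nx/n0 = nx/300: 1, 0.92667…, 0.92667…, 0.79, 0.69667…, 0.41667…, 0.11333…
R0 = Σ lx·mx = 0 + 0.556… + 1.297333… + 0.79 + 0.418… + 0.333333… + 0.045333… = 3.44…
R0 > 1, so the population is growing.

growing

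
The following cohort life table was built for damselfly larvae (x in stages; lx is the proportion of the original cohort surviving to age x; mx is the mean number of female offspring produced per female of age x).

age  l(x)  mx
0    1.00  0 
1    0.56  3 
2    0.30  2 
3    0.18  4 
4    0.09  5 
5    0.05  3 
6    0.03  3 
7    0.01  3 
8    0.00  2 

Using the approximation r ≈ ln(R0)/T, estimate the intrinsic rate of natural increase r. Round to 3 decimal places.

R0 = Σ lx·mx = 0 + 1.68 + 0.6 + 0.72 + 0.45 + 0.15 + 0.09 + 0.03 + 0 = 3.72
Σ x·lx·mx = 8.34; T = 8.34/3.72 = 2.24194…
r ≈ ln(R0)/T = ln(3.72)/2.24194… = 0.58598… → 0.586

0.586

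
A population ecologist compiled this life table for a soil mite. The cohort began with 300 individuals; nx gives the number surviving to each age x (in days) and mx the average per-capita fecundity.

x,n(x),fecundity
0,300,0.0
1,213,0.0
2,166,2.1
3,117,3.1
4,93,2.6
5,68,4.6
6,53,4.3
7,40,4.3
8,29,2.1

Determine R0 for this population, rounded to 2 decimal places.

lx = nx/n0 = nx/300: 1, 0.71, 0.55333…, 0.39, 0.31, 0.22667…, 0.17667…, 0.13333…, 0.09667…
lx·mx by age: 0, 0, 1.162…, 1.209, 0.806, 1.042667…, 0.759667…, 0.573333…, 0.203…
R0 = Σ lx·mx = 5.755667… → 5.76

5.76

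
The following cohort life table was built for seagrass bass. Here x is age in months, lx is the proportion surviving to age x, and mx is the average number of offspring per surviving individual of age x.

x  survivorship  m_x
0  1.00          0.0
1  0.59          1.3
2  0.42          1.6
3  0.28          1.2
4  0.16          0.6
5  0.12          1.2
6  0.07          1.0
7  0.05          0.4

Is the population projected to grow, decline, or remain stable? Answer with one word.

growing

R0 = Σ lx·mx = 0 + 0.767 + 0.672 + 0.336 + 0.096 + 0.144 + 0.07 + 0.02 = 2.105
R0 > 1, so the population is growing.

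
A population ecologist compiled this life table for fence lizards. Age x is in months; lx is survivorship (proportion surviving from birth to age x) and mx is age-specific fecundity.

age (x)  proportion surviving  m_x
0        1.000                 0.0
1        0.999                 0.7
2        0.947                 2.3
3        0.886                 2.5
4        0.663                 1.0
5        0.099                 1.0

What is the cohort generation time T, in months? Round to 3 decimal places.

lx·mx: 0, 0.6993, 2.1781, 2.215, 0.663, 0.099 → R0 = 5.8544
x·lx·mx: 0, 0.6993, 4.3562, 6.645, 2.652, 0.495 → Σ = 14.8475
T = 14.8475 / 5.8544 = 2.536127… → 2.536

2.536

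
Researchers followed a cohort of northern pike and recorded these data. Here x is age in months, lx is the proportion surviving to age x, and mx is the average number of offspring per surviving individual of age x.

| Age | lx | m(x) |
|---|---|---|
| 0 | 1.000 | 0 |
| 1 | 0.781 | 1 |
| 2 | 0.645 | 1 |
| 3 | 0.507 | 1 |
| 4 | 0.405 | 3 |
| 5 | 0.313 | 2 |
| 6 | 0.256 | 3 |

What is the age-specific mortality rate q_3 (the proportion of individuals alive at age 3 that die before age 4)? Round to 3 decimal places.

q_3 = (l_3 − l_4) / l_3 = (0.507 − 0.405) / 0.507
     = 0.102 / 0.507 = 0.201183… → 0.201

0.201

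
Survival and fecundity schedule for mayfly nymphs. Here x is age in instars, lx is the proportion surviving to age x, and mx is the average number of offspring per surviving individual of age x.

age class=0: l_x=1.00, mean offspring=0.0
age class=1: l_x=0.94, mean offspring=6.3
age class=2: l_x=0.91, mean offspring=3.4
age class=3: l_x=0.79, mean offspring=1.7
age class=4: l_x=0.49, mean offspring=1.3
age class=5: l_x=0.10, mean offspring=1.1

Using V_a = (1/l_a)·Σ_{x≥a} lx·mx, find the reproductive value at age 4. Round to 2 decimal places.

lx·mx for x ≥ 4: 0.637, 0.11 → sum = 0.747
V_4 = 0.747 / l_4 = 0.747 / 0.49 = 1.52449… → 1.52

1.52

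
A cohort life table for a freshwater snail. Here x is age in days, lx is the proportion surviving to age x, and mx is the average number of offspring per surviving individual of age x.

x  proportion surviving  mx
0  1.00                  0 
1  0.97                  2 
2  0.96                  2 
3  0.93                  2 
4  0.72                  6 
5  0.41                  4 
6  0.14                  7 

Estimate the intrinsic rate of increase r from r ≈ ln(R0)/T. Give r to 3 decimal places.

0.752

R0 = Σ lx·mx = 0 + 1.94 + 1.92 + 1.86 + 4.32 + 1.64 + 0.98 = 12.66
Σ x·lx·mx = 42.72; T = 42.72/12.66 = 3.37441…
r ≈ ln(R0)/T = ln(12.66)/3.37441… = 0.75226… → 0.752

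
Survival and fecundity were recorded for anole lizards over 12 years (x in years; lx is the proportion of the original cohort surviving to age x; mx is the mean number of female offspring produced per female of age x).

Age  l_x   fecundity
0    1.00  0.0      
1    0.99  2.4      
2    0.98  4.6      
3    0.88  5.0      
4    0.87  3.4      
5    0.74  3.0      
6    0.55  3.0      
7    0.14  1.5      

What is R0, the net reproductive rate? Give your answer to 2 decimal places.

lx·mx by age: 0, 2.376, 4.508, 4.4, 2.958, 2.22, 1.65, 0.21
R0 = Σ lx·mx = 18.322 → 18.32

18.32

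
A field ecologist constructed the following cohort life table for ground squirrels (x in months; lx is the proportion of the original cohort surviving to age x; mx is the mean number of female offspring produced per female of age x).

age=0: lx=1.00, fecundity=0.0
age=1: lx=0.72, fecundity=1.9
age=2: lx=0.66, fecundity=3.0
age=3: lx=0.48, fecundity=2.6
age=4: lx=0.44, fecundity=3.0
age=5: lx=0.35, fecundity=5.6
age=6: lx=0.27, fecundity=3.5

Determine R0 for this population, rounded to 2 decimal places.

lx·mx by age: 0, 1.368, 1.98, 1.248, 1.32, 1.96, 0.945
R0 = Σ lx·mx = 8.821 → 8.82

8.82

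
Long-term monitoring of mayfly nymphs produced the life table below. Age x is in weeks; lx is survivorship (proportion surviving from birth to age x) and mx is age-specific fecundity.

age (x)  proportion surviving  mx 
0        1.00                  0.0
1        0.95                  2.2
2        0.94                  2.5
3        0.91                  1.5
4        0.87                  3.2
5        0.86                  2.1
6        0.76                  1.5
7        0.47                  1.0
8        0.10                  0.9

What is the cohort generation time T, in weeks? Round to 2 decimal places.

3.46

lx·mx: 0, 2.09, 2.35, 1.365, 2.784, 1.806, 1.14, 0.47, 0.09 → R0 = 12.095
x·lx·mx: 0, 2.09, 4.7, 4.095, 11.136, 9.03, 6.84, 3.29, 0.72 → Σ = 41.901
T = 41.901 / 12.095 = 3.464324… → 3.46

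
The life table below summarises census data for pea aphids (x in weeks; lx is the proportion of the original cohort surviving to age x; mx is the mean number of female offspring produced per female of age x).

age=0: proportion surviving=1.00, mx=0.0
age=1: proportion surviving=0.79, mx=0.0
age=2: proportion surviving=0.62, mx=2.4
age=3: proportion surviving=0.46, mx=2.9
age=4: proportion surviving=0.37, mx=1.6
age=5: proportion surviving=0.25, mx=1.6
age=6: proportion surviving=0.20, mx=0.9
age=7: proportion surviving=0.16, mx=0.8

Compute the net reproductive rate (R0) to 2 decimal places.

4.12

lx·mx by age: 0, 0, 1.488, 1.334, 0.592, 0.4, 0.18, 0.128
R0 = Σ lx·mx = 4.122 → 4.12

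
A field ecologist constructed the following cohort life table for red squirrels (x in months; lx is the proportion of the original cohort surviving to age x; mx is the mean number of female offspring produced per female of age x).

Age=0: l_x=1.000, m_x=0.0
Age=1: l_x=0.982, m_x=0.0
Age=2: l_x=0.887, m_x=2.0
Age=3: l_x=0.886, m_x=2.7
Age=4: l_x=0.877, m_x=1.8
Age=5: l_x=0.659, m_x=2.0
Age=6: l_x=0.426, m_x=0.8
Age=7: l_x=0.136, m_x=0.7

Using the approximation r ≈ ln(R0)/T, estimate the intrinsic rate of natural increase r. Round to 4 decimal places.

0.5736

R0 = Σ lx·mx = 0 + 0 + 1.774 + 2.3922 + 1.5786 + 1.318 + 0.3408 + 0.0952 = 7.4988
Σ x·lx·mx = 26.3402; T = 26.3402/7.4988 = 3.51259…
r ≈ ln(R0)/T = ln(7.4988)/3.51259… = 0.573578… → 0.5736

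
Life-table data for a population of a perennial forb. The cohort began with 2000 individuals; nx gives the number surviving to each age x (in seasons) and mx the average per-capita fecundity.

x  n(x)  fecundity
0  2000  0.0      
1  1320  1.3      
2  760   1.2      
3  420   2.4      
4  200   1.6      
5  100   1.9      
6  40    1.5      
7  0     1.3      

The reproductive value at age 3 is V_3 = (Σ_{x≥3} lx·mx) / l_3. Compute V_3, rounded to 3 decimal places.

3.757

lx = nx/n0 = nx/2000: 1, 0.66, 0.38, 0.21, 0.1, 0.05, 0.02, 0
lx·mx for x ≥ 3: 0.504, 0.16, 0.095, 0.03, 0 → sum = 0.789
V_3 = 0.789 / l_3 = 0.789 / 0.21 = 3.757143… → 3.757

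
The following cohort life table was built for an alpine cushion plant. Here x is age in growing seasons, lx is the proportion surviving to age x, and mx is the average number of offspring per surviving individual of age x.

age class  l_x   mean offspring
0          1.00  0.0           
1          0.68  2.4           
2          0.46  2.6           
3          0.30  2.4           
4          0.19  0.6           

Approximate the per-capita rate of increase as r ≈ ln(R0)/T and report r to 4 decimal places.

R0 = Σ lx·mx = 0 + 1.632 + 1.196 + 0.72 + 0.114 = 3.662
Σ x·lx·mx = 6.64; T = 6.64/3.662 = 1.81322…
r ≈ ln(R0)/T = ln(3.662)/1.81322… = 0.71586… → 0.7159

0.7159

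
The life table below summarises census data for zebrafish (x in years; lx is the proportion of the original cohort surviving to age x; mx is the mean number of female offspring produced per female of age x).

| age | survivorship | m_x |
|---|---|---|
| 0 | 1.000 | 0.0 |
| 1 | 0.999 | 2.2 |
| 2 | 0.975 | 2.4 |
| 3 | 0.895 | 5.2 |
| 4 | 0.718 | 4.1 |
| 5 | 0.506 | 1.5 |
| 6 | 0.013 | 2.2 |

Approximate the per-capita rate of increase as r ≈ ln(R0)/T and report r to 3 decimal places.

R0 = Σ lx·mx = 0 + 2.1978 + 2.34 + 4.654 + 2.9438 + 0.759 + 0.0286 = 12.9232
Σ x·lx·mx = 36.5816; T = 36.5816/12.9232 = 2.83069…
r ≈ ln(R0)/T = ln(12.9232)/2.83069… = 0.90403… → 0.904

0.904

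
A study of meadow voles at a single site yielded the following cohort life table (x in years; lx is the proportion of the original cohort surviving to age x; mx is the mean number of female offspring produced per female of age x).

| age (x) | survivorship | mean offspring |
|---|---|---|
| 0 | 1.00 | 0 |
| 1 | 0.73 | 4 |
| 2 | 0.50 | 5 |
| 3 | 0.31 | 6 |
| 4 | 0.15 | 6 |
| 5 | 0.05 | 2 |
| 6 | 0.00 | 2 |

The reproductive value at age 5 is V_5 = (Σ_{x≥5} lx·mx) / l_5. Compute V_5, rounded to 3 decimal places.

2.000

lx·mx for x ≥ 5: 0.1, 0 → sum = 0.1
V_5 = 0.1 / l_5 = 0.1 / 0.05 = 2 → 2.000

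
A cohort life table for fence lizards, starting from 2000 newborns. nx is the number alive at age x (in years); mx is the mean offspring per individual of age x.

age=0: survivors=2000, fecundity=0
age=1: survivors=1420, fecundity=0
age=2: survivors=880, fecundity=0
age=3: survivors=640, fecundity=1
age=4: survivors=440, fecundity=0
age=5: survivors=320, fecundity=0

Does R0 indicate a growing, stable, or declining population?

lx = nx/n0 = nx/2000: 1, 0.71, 0.44, 0.32, 0.22, 0.16
R0 = Σ lx·mx = 0 + 0 + 0 + 0.32 + 0 + 0 = 0.32
R0 < 1, so the population is declining.

declining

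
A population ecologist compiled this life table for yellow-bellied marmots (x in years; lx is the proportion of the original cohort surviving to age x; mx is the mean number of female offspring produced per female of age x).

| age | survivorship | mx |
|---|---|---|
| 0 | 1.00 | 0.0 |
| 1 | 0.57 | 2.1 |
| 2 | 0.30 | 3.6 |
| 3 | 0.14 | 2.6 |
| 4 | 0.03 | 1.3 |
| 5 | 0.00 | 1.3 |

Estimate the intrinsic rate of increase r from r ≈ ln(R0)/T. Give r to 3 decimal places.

R0 = Σ lx·mx = 0 + 1.197 + 1.08 + 0.364 + 0.039 + 0 = 2.68
Σ x·lx·mx = 4.605; T = 4.605/2.68 = 1.71828…
r ≈ ln(R0)/T = ln(2.68)/1.71828… = 0.57372… → 0.574

0.574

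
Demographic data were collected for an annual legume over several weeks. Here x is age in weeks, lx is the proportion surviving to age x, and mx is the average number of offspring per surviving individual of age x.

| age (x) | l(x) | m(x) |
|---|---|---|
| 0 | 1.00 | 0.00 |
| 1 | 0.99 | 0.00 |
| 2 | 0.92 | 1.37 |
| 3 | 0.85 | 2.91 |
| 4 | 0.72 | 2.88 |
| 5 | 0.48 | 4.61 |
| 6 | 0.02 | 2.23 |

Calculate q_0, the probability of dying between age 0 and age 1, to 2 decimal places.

q_0 = (l_0 − l_1) / l_0 = (1 − 0.99) / 1
     = 0.01 / 1 = 0.01 → 0.01

0.01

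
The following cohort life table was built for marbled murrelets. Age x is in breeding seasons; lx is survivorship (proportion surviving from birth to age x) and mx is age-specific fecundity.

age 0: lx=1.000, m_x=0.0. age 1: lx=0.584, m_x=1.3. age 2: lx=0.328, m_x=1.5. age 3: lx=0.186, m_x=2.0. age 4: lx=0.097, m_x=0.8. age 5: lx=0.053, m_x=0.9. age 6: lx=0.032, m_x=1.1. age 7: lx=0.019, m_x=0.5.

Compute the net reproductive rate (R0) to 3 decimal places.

1.793

lx·mx by age: 0, 0.7592, 0.492, 0.372, 0.0776, 0.0477, 0.0352, 0.0095
R0 = Σ lx·mx = 1.7932 → 1.793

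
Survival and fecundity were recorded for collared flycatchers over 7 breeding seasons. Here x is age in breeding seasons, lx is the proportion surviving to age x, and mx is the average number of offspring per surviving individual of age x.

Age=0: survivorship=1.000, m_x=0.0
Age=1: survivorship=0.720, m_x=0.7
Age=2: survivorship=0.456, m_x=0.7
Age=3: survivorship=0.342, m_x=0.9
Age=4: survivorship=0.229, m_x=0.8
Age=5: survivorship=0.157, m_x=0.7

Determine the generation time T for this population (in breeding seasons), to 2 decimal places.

lx·mx: 0, 0.504, 0.3192, 0.3078, 0.1832, 0.1099 → R0 = 1.4241
x·lx·mx: 0, 0.504, 0.6384, 0.9234, 0.7328, 0.5495 → Σ = 3.3481
T = 3.3481 / 1.4241 = 2.351029… → 2.35

2.35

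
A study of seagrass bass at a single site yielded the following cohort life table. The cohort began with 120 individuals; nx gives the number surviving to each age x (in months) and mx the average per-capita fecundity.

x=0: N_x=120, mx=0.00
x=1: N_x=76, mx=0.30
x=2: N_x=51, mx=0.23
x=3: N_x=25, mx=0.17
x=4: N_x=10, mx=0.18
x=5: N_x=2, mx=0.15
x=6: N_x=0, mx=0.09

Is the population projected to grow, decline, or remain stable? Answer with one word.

declining

lx = nx/n0 = nx/120: 1, 0.63333…, 0.425, 0.20833…, 0.08333…, 0.01667…, 0
R0 = Σ lx·mx = 0 + 0.19… + 0.09775 + 0.035417… + 0.015… + 0.0025… + 0 = 0.340667…
R0 < 1, so the population is declining.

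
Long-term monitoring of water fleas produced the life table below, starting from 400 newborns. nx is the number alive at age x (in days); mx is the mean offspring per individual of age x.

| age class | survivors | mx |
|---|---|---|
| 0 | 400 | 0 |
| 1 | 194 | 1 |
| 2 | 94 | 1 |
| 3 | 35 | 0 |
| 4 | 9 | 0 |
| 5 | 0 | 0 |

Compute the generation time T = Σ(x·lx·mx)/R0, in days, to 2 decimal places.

lx = nx/n0 = nx/400: 1, 0.485, 0.235, 0.0875, 0.0225, 0
lx·mx: 0, 0.485, 0.235, 0, 0, 0 → R0 = 0.72
x·lx·mx: 0, 0.485, 0.47, 0, 0, 0 → Σ = 0.955
T = 0.955 / 0.72 = 1.326389… → 1.33

1.33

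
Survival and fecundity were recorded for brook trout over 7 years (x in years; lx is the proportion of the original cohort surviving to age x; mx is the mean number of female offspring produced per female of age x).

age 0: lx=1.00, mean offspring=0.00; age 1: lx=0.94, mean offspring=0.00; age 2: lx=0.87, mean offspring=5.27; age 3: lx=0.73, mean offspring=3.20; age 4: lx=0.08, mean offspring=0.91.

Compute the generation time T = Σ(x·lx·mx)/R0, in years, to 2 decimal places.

lx·mx: 0, 0, 4.5849, 2.336, 0.0728 → R0 = 6.9937
x·lx·mx: 0, 0, 9.1698, 7.008, 0.2912 → Σ = 16.469
T = 16.469 / 6.9937 = 2.354834… → 2.35

2.35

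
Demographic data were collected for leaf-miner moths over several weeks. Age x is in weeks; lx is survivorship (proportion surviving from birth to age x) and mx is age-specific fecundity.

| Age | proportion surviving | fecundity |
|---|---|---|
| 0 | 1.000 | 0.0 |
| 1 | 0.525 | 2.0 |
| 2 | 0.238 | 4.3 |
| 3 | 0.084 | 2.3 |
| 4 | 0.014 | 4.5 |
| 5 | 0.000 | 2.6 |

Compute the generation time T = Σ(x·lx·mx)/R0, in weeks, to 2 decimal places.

lx·mx: 0, 1.05, 1.0234, 0.1932, 0.063, 0 → R0 = 2.3296
x·lx·mx: 0, 1.05, 2.0468, 0.5796, 0.252, 0 → Σ = 3.9284
T = 3.9284 / 2.3296 = 1.686298… → 1.69

1.69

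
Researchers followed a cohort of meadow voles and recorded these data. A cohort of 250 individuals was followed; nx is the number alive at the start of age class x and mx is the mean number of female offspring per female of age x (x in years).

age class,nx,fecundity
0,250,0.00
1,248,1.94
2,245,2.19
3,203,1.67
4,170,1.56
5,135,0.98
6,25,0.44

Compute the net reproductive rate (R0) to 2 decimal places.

7.06

lx = nx/n0 = nx/250: 1, 0.992, 0.98, 0.812, 0.68, 0.54, 0.1
lx·mx by age: 0, 1.92448, 2.1462, 1.35604, 1.0608, 0.5292, 0.044
R0 = Σ lx·mx = 7.06072 → 7.06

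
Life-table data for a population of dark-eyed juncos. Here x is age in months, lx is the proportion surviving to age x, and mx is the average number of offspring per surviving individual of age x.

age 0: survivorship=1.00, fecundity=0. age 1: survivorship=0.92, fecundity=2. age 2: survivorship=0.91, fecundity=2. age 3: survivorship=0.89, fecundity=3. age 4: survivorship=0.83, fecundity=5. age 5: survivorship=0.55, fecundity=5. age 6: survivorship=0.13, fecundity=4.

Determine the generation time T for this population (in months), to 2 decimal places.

lx·mx: 0, 1.84, 1.82, 2.67, 4.15, 2.75, 0.52 → R0 = 13.75
x·lx·mx: 0, 1.84, 3.64, 8.01, 16.6, 13.75, 3.12 → Σ = 46.96
T = 46.96 / 13.75 = 3.415273… → 3.42

3.42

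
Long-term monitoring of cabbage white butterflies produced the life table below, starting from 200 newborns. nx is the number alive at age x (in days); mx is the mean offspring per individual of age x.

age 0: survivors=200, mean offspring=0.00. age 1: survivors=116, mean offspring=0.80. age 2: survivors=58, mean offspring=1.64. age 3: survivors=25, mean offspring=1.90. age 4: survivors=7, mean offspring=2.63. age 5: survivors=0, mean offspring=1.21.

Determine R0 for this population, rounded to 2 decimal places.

lx = nx/n0 = nx/200: 1, 0.58, 0.29, 0.125, 0.035, 0
lx·mx by age: 0, 0.464, 0.4756, 0.2375, 0.09205, 0
R0 = Σ lx·mx = 1.26915 → 1.27

1.27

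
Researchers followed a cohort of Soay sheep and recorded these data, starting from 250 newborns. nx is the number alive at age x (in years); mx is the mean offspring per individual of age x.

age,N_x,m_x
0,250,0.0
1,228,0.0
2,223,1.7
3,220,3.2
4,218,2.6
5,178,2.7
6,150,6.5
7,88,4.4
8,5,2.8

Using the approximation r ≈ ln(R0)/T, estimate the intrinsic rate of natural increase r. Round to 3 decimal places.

lx = nx/n0 = nx/250: 1, 0.912, 0.892, 0.88, 0.872, 0.712, 0.6, 0.352, 0.02
R0 = Σ lx·mx = 0 + 0 + 1.5164 + 2.816 + 2.2672 + 1.9224 + 3.9 + 1.5488 + 0.056 = 14.0268
Σ x·lx·mx = 64.8512; T = 64.8512/14.0268 = 4.62338…
r ≈ ln(R0)/T = ln(14.0268)/4.62338… = 0.57122… → 0.571

0.571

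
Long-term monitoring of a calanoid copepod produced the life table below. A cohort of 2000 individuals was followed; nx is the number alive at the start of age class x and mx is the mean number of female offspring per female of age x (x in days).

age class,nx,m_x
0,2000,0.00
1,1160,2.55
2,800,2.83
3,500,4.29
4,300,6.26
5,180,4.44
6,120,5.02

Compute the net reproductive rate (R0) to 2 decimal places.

5.32

lx = nx/n0 = nx/2000: 1, 0.58, 0.4, 0.25, 0.15, 0.09, 0.06
lx·mx by age: 0, 1.479, 1.132, 1.0725, 0.939, 0.3996, 0.3012
R0 = Σ lx·mx = 5.3233 → 5.32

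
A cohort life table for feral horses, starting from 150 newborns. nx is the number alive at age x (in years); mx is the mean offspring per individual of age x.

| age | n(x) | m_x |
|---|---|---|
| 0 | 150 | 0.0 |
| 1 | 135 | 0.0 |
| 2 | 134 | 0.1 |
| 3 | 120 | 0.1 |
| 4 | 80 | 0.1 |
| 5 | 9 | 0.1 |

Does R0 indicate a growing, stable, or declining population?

declining

lx = nx/n0 = nx/150: 1, 0.9, 0.89333…, 0.8, 0.53333…, 0.06
R0 = Σ lx·mx = 0 + 0 + 0.089333… + 0.08 + 0.053333… + 0.006 = 0.228667…
R0 < 1, so the population is declining.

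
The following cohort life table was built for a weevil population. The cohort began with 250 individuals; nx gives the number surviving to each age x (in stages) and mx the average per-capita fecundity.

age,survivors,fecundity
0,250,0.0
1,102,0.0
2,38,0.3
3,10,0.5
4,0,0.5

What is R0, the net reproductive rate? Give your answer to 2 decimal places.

lx = nx/n0 = nx/250: 1, 0.408, 0.152, 0.04, 0
lx·mx by age: 0, 0, 0.0456, 0.02, 0
R0 = Σ lx·mx = 0.0656 → 0.07

0.07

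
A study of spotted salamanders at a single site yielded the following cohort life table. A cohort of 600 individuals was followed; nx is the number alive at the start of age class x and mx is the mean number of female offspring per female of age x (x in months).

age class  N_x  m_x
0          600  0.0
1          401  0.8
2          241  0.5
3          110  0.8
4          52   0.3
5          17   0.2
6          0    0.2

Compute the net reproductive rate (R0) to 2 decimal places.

0.91

lx = nx/n0 = nx/600: 1, 0.66833…, 0.40167…, 0.18333…, 0.08667…, 0.02833…, 0
lx·mx by age: 0, 0.534667…, 0.200833…, 0.146667…, 0.026…, 0.005667…, 0
R0 = Σ lx·mx = 0.913833… → 0.91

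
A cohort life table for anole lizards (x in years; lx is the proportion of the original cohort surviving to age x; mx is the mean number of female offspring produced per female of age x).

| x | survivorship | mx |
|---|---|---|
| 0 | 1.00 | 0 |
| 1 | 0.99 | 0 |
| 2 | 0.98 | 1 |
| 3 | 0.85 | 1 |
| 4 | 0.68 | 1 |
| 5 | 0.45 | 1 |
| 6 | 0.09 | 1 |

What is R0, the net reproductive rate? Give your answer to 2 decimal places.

lx·mx by age: 0, 0, 0.98, 0.85, 0.68, 0.45, 0.09
R0 = Σ lx·mx = 3.05 → 3.05

3.05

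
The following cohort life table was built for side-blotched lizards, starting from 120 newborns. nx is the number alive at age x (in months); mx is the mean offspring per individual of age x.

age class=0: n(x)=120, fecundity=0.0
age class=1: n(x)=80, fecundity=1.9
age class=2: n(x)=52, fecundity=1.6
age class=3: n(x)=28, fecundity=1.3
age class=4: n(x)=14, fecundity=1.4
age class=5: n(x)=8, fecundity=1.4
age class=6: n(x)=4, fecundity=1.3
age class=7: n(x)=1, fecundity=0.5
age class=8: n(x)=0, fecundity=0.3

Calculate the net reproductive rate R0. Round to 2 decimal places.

2.57

lx = nx/n0 = nx/120: 1, 0.66667…, 0.43333…, 0.23333…, 0.11667…, 0.06667…, 0.03333…, 0.00833…, 0
lx·mx by age: 0, 1.266667…, 0.693333…, 0.303333…, 0.163333…, 0.093333…, 0.043333…, 0.004167…, 0
R0 = Σ lx·mx = 2.5675… → 2.57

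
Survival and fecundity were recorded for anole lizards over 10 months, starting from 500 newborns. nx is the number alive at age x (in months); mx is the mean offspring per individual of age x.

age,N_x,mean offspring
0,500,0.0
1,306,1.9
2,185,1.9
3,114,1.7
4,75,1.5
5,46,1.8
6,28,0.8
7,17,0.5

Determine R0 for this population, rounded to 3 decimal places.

lx = nx/n0 = nx/500: 1, 0.612, 0.37, 0.228, 0.15, 0.092, 0.056, 0.034
lx·mx by age: 0, 1.1628, 0.703, 0.3876, 0.225, 0.1656, 0.0448, 0.017
R0 = Σ lx·mx = 2.7058 → 2.706

2.706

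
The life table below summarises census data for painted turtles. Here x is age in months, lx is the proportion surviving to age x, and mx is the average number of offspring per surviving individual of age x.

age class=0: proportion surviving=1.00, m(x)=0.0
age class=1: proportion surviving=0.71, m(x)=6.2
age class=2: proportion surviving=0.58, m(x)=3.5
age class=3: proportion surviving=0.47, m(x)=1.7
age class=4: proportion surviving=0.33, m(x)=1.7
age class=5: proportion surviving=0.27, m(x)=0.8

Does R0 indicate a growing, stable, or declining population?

R0 = Σ lx·mx = 0 + 4.402 + 2.03 + 0.799 + 0.561 + 0.216 = 8.008
R0 > 1, so the population is growing.

growing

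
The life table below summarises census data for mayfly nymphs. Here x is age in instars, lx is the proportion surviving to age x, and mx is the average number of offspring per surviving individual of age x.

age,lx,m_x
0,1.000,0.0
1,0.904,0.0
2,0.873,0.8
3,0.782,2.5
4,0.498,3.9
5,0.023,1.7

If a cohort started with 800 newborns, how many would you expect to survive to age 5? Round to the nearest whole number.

Expected survivors = N0 · l_5 = 800 × 0.023 = 18.4 → 18

18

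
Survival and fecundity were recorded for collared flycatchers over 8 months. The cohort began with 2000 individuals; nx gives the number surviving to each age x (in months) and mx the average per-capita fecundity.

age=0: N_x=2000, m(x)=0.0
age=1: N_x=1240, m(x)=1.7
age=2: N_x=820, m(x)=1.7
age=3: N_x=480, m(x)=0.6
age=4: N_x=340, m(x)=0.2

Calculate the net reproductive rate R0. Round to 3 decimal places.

lx = nx/n0 = nx/2000: 1, 0.62, 0.41, 0.24, 0.17
lx·mx by age: 0, 1.054, 0.697, 0.144, 0.034
R0 = Σ lx·mx = 1.929 → 1.929

1.929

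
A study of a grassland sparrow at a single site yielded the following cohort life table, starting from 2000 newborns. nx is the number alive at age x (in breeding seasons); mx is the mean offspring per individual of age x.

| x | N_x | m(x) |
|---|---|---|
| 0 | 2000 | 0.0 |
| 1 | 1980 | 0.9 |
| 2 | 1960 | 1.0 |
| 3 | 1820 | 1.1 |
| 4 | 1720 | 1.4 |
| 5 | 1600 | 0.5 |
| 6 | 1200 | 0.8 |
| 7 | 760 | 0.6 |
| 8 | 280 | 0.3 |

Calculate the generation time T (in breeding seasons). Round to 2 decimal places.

3.35

lx = nx/n0 = nx/2000: 1, 0.99, 0.98, 0.91, 0.86, 0.8, 0.6, 0.38, 0.14
lx·mx: 0, 0.891, 0.98, 1.001, 1.204, 0.4, 0.48, 0.228, 0.042 → R0 = 5.226
x·lx·mx: 0, 0.891, 1.96, 3.003, 4.816, 2, 2.88, 1.596, 0.336 → Σ = 17.482
T = 17.482 / 5.226 = 3.345197… → 3.35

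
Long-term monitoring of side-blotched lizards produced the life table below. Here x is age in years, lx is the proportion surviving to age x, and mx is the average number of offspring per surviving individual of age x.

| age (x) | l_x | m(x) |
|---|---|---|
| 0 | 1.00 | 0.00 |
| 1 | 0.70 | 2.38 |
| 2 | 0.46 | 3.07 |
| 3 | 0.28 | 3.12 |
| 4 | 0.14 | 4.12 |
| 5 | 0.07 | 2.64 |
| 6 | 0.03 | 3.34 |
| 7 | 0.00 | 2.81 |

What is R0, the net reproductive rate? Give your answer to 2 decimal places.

4.81

lx·mx by age: 0, 1.666, 1.4122, 0.8736, 0.5768, 0.1848, 0.1002, 0
R0 = Σ lx·mx = 4.8136 → 4.81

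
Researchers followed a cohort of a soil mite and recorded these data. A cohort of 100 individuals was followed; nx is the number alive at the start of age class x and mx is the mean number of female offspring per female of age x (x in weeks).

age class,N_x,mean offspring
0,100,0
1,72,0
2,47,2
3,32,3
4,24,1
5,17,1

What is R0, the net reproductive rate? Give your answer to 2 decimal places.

2.31

lx = nx/n0 = nx/100: 1, 0.72, 0.47, 0.32, 0.24, 0.17
lx·mx by age: 0, 0, 0.94, 0.96, 0.24, 0.17
R0 = Σ lx·mx = 2.31 → 2.31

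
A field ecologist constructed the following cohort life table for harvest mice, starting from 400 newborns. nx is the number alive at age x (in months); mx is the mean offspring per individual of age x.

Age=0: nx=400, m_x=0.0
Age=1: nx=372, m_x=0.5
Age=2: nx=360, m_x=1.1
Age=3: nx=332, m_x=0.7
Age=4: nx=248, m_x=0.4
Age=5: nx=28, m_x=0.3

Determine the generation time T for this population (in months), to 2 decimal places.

lx = nx/n0 = nx/400: 1, 0.93, 0.9, 0.83, 0.62, 0.07
lx·mx: 0, 0.465, 0.99, 0.581, 0.248, 0.021 → R0 = 2.305
x·lx·mx: 0, 0.465, 1.98, 1.743, 0.992, 0.105 → Σ = 5.285
T = 5.285 / 2.305 = 2.292842… → 2.29

2.29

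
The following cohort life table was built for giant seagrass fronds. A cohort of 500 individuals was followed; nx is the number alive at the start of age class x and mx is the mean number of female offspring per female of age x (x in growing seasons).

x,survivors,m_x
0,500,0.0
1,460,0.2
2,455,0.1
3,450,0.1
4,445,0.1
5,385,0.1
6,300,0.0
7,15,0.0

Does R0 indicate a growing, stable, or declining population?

lx = nx/n0 = nx/500: 1, 0.92, 0.91, 0.9, 0.89, 0.77, 0.6, 0.03
R0 = Σ lx·mx = 0 + 0.184 + 0.091 + 0.09 + 0.089 + 0.077 + 0 + 0 = 0.531
R0 < 1, so the population is declining.

declining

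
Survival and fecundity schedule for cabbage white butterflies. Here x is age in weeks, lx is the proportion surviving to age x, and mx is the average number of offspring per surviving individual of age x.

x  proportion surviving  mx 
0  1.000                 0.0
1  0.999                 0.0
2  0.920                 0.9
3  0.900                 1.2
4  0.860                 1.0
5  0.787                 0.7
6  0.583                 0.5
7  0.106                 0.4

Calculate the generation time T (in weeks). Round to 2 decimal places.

lx·mx: 0, 0, 0.828, 1.08, 0.86, 0.5509, 0.2915, 0.0424 → R0 = 3.6528
x·lx·mx: 0, 0, 1.656, 3.24, 3.44, 2.7545, 1.749, 0.2968 → Σ = 13.1363
T = 13.1363 / 3.6528 = 3.596228… → 3.60

3.60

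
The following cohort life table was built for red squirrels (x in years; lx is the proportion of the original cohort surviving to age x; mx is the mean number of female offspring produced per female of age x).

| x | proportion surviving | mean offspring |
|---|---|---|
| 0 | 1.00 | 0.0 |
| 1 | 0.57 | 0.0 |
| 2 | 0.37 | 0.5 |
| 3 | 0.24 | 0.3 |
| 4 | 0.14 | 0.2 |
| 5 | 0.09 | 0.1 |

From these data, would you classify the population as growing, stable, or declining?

R0 = Σ lx·mx = 0 + 0 + 0.185 + 0.072 + 0.028 + 0.009 = 0.294
R0 < 1, so the population is declining.

declining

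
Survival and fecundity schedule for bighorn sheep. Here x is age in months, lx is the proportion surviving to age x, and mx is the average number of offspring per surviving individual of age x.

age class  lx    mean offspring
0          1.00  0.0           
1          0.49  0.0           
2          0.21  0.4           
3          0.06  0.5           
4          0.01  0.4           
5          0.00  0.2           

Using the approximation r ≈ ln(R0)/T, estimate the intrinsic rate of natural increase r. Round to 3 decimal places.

-0.920

R0 = Σ lx·mx = 0 + 0 + 0.084 + 0.03 + 0.004 + 0 = 0.118
Σ x·lx·mx = 0.274; T = 0.274/0.118 = 2.32203…
r ≈ ln(R0)/T = ln(0.118)/2.32203… = -0.92034… → -0.920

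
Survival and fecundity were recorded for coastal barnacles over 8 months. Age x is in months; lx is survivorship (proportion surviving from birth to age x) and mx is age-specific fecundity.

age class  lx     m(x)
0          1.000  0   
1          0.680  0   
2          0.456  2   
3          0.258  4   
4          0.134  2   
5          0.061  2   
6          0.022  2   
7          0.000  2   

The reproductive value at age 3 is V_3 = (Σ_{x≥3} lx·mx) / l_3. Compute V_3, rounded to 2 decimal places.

5.68

lx·mx for x ≥ 3: 1.032, 0.268, 0.122, 0.044, 0 → sum = 1.466
V_3 = 1.466 / l_3 = 1.466 / 0.258 = 5.682171… → 5.68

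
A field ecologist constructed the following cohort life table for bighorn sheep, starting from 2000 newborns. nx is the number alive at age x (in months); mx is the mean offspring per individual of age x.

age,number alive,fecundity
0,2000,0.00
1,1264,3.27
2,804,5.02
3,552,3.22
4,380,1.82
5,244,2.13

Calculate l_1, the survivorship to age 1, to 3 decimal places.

l_1 = n_1/n_0 = 1264/2000 = 0.632 → 0.632

0.632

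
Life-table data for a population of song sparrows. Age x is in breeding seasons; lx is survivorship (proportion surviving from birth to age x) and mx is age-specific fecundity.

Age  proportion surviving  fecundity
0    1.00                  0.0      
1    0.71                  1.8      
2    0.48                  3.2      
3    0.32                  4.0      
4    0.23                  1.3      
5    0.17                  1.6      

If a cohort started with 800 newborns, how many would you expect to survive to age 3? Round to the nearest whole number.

Expected survivors = N0 · l_3 = 800 × 0.32 = 256 → 256

256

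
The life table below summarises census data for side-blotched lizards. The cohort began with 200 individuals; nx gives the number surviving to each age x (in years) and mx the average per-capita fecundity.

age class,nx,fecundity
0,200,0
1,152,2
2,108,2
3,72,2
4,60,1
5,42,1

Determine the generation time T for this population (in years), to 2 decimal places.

lx = nx/n0 = nx/200: 1, 0.76, 0.54, 0.36, 0.3, 0.21
lx·mx: 0, 1.52, 1.08, 0.72, 0.3, 0.21 → R0 = 3.83
x·lx·mx: 0, 1.52, 2.16, 2.16, 1.2, 1.05 → Σ = 8.09
T = 8.09 / 3.83 = 2.112272… → 2.11

2.11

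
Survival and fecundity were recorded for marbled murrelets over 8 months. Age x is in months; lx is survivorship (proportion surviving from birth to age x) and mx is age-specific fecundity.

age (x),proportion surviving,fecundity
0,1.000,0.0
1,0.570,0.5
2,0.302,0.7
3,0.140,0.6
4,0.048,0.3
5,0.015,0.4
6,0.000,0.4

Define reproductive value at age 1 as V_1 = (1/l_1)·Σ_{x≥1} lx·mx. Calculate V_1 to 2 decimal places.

lx·mx for x ≥ 1: 0.285, 0.2114, 0.084, 0.0144, 0.006, 0 → sum = 0.6008
V_1 = 0.6008 / l_1 = 0.6008 / 0.57 = 1.054035… → 1.05

1.05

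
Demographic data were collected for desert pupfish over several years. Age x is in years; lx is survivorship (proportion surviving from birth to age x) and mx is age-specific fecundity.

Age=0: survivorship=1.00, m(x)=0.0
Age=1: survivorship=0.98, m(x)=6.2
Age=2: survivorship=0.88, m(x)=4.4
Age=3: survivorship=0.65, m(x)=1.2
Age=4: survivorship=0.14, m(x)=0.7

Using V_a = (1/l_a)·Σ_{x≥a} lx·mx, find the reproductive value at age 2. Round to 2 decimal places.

lx·mx for x ≥ 2: 3.872, 0.78, 0.098 → sum = 4.75
V_2 = 4.75 / l_2 = 4.75 / 0.88 = 5.397727… → 5.40

5.40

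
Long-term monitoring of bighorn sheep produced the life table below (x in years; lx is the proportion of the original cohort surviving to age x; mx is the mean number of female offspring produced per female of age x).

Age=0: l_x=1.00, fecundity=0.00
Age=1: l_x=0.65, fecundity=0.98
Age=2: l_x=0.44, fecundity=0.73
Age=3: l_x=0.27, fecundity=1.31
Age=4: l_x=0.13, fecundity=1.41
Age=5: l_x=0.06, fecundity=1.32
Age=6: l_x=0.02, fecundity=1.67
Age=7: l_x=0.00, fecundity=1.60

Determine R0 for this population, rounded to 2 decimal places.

1.61

lx·mx by age: 0, 0.637, 0.3212, 0.3537, 0.1833, 0.0792, 0.0334, 0
R0 = Σ lx·mx = 1.6078 → 1.61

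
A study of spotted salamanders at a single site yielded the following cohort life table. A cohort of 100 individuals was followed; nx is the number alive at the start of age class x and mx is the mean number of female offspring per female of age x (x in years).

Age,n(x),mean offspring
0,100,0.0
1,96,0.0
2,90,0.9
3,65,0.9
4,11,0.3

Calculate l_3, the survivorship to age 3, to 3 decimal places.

l_3 = n_3/n_0 = 65/100 = 0.65 → 0.650

0.650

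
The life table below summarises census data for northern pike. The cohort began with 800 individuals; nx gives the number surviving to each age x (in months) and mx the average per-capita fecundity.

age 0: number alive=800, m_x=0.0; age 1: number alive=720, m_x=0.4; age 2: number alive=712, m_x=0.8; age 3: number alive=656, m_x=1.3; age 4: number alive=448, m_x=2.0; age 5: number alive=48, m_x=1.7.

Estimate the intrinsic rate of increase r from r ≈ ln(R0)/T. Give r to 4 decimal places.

lx = nx/n0 = nx/800: 1, 0.9, 0.89, 0.82, 0.56, 0.06
R0 = Σ lx·mx = 0 + 0.36 + 0.712 + 1.066 + 1.12 + 0.102 = 3.36
Σ x·lx·mx = 9.972; T = 9.972/3.36 = 2.96786…
r ≈ ln(R0)/T = ln(3.36)/2.96786… = 0.408356… → 0.4084

0.4084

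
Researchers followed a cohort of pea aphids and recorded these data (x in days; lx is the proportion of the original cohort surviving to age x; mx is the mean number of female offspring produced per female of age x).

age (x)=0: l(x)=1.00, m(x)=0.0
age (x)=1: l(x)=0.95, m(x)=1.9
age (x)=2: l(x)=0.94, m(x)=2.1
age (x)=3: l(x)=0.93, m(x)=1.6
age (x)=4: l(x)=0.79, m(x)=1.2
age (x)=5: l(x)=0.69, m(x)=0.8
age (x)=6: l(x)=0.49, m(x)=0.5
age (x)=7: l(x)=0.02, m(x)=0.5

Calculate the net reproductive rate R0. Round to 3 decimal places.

7.022

lx·mx by age: 0, 1.805, 1.974, 1.488, 0.948, 0.552, 0.245, 0.01
R0 = Σ lx·mx = 7.022 → 7.022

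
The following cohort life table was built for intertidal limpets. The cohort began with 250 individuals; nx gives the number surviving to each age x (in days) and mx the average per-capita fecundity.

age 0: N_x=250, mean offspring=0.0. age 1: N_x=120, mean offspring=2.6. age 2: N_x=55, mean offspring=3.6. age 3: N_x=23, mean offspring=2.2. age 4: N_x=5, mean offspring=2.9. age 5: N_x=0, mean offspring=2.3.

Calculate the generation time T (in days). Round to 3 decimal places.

1.596

lx = nx/n0 = nx/250: 1, 0.48, 0.22, 0.092, 0.02, 0
lx·mx: 0, 1.248, 0.792, 0.2024, 0.058, 0 → R0 = 2.3004
x·lx·mx: 0, 1.248, 1.584, 0.6072, 0.232, 0 → Σ = 3.6712
T = 3.6712 / 2.3004 = 1.595896… → 1.596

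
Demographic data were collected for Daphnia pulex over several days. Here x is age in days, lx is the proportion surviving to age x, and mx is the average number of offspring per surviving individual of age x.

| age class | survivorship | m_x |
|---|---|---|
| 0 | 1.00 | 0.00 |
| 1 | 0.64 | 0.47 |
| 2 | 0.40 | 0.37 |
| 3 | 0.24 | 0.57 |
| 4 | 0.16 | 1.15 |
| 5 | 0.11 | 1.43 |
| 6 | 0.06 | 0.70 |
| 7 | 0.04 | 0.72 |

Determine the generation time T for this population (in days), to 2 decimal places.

lx·mx: 0, 0.3008, 0.148, 0.1368, 0.184, 0.1573, 0.042, 0.0288 → R0 = 0.9977
x·lx·mx: 0, 0.3008, 0.296, 0.4104, 0.736, 0.7865, 0.252, 0.2016 → Σ = 2.9833
T = 2.9833 / 0.9977 = 2.990177… → 2.99

2.99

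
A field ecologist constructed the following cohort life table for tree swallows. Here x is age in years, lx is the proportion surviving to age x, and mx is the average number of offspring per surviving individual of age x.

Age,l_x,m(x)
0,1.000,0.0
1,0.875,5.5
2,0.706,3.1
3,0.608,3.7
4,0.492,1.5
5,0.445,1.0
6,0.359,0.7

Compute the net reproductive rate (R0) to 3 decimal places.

10.685

lx·mx by age: 0, 4.8125, 2.1886, 2.2496, 0.738, 0.445, 0.2513
R0 = Σ lx·mx = 10.685 → 10.685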